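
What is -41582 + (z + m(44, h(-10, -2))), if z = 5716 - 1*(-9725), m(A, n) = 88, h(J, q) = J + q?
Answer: -26053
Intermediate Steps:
z = 15441 (z = 5716 + 9725 = 15441)
-41582 + (z + m(44, h(-10, -2))) = -41582 + (15441 + 88) = -41582 + 15529 = -26053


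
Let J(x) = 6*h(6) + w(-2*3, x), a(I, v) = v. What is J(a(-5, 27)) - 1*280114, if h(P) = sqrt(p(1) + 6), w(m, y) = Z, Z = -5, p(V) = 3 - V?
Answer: -280119 + 12*sqrt(2) ≈ -2.8010e+5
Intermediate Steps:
w(m, y) = -5
h(P) = 2*sqrt(2) (h(P) = sqrt((3 - 1*1) + 6) = sqrt((3 - 1) + 6) = sqrt(2 + 6) = sqrt(8) = 2*sqrt(2))
J(x) = -5 + 12*sqrt(2) (J(x) = 6*(2*sqrt(2)) - 5 = 12*sqrt(2) - 5 = -5 + 12*sqrt(2))
J(a(-5, 27)) - 1*280114 = (-5 + 12*sqrt(2)) - 1*280114 = (-5 + 12*sqrt(2)) - 280114 = -280119 + 12*sqrt(2)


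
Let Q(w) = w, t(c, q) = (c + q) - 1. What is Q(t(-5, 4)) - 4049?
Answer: -4051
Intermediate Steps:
t(c, q) = -1 + c + q
Q(t(-5, 4)) - 4049 = (-1 - 5 + 4) - 4049 = -2 - 4049 = -4051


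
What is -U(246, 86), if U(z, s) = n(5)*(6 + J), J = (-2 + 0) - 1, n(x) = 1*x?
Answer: -15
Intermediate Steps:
n(x) = x
J = -3 (J = -2 - 1 = -3)
U(z, s) = 15 (U(z, s) = 5*(6 - 3) = 5*3 = 15)
-U(246, 86) = -1*15 = -15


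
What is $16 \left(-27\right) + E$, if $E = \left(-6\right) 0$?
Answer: $-432$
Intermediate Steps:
$E = 0$
$16 \left(-27\right) + E = 16 \left(-27\right) + 0 = -432 + 0 = -432$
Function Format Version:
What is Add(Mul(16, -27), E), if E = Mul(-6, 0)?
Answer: -432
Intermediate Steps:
E = 0
Add(Mul(16, -27), E) = Add(Mul(16, -27), 0) = Add(-432, 0) = -432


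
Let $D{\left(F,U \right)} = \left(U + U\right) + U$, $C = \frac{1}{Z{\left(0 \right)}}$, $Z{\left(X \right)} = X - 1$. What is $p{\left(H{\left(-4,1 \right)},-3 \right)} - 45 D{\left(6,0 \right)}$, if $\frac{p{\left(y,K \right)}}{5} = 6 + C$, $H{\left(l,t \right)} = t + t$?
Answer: $25$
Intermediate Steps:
$Z{\left(X \right)} = -1 + X$
$C = -1$ ($C = \frac{1}{-1 + 0} = \frac{1}{-1} = -1$)
$H{\left(l,t \right)} = 2 t$
$D{\left(F,U \right)} = 3 U$ ($D{\left(F,U \right)} = 2 U + U = 3 U$)
$p{\left(y,K \right)} = 25$ ($p{\left(y,K \right)} = 5 \left(6 - 1\right) = 5 \cdot 5 = 25$)
$p{\left(H{\left(-4,1 \right)},-3 \right)} - 45 D{\left(6,0 \right)} = 25 - 45 \cdot 3 \cdot 0 = 25 - 0 = 25 + 0 = 25$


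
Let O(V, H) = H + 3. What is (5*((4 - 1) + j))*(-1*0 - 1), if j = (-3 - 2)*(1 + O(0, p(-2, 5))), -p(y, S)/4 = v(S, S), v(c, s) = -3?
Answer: 385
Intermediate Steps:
p(y, S) = 12 (p(y, S) = -4*(-3) = 12)
O(V, H) = 3 + H
j = -80 (j = (-3 - 2)*(1 + (3 + 12)) = -5*(1 + 15) = -5*16 = -80)
(5*((4 - 1) + j))*(-1*0 - 1) = (5*((4 - 1) - 80))*(-1*0 - 1) = (5*(3 - 80))*(0 - 1) = (5*(-77))*(-1) = -385*(-1) = 385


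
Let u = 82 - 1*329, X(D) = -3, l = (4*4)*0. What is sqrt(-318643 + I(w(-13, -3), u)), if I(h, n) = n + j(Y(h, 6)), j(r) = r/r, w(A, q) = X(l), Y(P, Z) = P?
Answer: I*sqrt(318889) ≈ 564.7*I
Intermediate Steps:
l = 0 (l = 16*0 = 0)
w(A, q) = -3
u = -247 (u = 82 - 329 = -247)
j(r) = 1
I(h, n) = 1 + n (I(h, n) = n + 1 = 1 + n)
sqrt(-318643 + I(w(-13, -3), u)) = sqrt(-318643 + (1 - 247)) = sqrt(-318643 - 246) = sqrt(-318889) = I*sqrt(318889)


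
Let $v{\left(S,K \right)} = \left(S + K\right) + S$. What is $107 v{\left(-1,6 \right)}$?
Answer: $428$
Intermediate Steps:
$v{\left(S,K \right)} = K + 2 S$ ($v{\left(S,K \right)} = \left(K + S\right) + S = K + 2 S$)
$107 v{\left(-1,6 \right)} = 107 \left(6 + 2 \left(-1\right)\right) = 107 \left(6 - 2\right) = 107 \cdot 4 = 428$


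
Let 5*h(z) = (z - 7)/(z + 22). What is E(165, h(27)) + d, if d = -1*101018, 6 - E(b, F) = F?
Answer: -4949592/49 ≈ -1.0101e+5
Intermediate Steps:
h(z) = (-7 + z)/(5*(22 + z)) (h(z) = ((z - 7)/(z + 22))/5 = ((-7 + z)/(22 + z))/5 = (-7 + z)/(5*(22 + z)))
E(b, F) = 6 - F
d = -101018
E(165, h(27)) + d = (6 - (-7 + 27)/(5*(22 + 27))) - 101018 = (6 - 20/(5*49)) - 101018 = (6 - 1*4/49) - 101018 = (6 - 4/49) - 101018 = 290/49 - 101018 = -4949592/49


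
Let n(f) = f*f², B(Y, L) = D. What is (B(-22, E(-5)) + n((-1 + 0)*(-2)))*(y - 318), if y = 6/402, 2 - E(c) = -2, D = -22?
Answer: 298270/67 ≈ 4451.8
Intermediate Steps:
E(c) = 4 (E(c) = 2 - 1*(-2) = 2 + 2 = 4)
y = 1/67 (y = 6*(1/402) = 1/67 ≈ 0.014925)
B(Y, L) = -22
n(f) = f³
(B(-22, E(-5)) + n((-1 + 0)*(-2)))*(y - 318) = (-22 + ((-1 + 0)*(-2))³)*(1/67 - 318) = (-22 + (-1*(-2))³)*(-21305/67) = (-22 + 2³)*(-21305/67) = (-22 + 8)*(-21305/67) = -14*(-21305/67) = 298270/67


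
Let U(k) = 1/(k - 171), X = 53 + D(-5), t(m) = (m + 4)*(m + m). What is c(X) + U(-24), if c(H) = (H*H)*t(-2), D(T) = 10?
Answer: -6191641/195 ≈ -31752.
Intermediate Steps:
t(m) = 2*m*(4 + m) (t(m) = (4 + m)*(2*m) = 2*m*(4 + m))
X = 63 (X = 53 + 10 = 63)
c(H) = -8*H**2 (c(H) = (H*H)*(2*(-2)*(4 - 2)) = H**2*(2*(-2)*2) = H**2*(-8) = -8*H**2)
U(k) = 1/(-171 + k)
c(X) + U(-24) = -8*63**2 + 1/(-171 - 24) = -8*3969 + 1/(-195) = -31752 - 1/195 = -6191641/195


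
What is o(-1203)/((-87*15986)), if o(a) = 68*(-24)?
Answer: 272/231797 ≈ 0.0011734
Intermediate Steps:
o(a) = -1632
o(-1203)/((-87*15986)) = -1632/((-87*15986)) = -1632/(-1390782) = -1632*(-1/1390782) = 272/231797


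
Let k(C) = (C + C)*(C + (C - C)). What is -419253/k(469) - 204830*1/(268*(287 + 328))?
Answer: -59406904/27055203 ≈ -2.1958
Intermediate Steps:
k(C) = 2*C**2 (k(C) = (2*C)*(C + 0) = (2*C)*C = 2*C**2)
-419253/k(469) - 204830*1/(268*(287 + 328)) = -419253/(2*469**2) - 204830*1/(268*(287 + 328)) = -419253/(2*219961) - 204830/(268*615) = -419253/439922 - 204830/164820 = -419253*1/439922 - 204830*1/164820 = -419253/439922 - 20483/16482 = -59406904/27055203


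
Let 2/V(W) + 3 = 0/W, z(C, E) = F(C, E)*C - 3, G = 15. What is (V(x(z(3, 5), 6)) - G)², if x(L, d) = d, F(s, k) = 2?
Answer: 2209/9 ≈ 245.44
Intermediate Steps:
z(C, E) = -3 + 2*C (z(C, E) = 2*C - 3 = -3 + 2*C)
V(W) = -⅔ (V(W) = 2/(-3 + 0/W) = 2/(-3 + 0) = 2/(-3) = 2*(-⅓) = -⅔)
(V(x(z(3, 5), 6)) - G)² = (-⅔ - 1*15)² = (-⅔ - 15)² = (-47/3)² = 2209/9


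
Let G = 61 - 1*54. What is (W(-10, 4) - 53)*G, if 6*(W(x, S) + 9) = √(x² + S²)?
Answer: -434 + 7*√29/3 ≈ -421.43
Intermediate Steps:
G = 7 (G = 61 - 54 = 7)
W(x, S) = -9 + √(S² + x²)/6 (W(x, S) = -9 + √(x² + S²)/6 = -9 + √(S² + x²)/6)
(W(-10, 4) - 53)*G = ((-9 + √(4² + (-10)²)/6) - 53)*7 = ((-9 + √(16 + 100)/6) - 53)*7 = ((-9 + √116/6) - 53)*7 = ((-9 + (2*√29)/6) - 53)*7 = ((-9 + √29/3) - 53)*7 = (-62 + √29/3)*7 = -434 + 7*√29/3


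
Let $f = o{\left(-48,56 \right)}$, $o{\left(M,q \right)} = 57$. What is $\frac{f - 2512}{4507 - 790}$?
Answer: $- \frac{2455}{3717} \approx -0.66048$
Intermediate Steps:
$f = 57$
$\frac{f - 2512}{4507 - 790} = \frac{57 - 2512}{4507 - 790} = - \frac{2455}{3717}$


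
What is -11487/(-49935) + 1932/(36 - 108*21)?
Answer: -1967651/3095970 ≈ -0.63555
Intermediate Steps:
-11487/(-49935) + 1932/(36 - 108*21) = -11487*(-1/49935) + 1932/(36 - 2268) = 3829/16645 + 1932/(-2232) = 3829/16645 + 1932*(-1/2232) = 3829/16645 - 161/186 = -1967651/3095970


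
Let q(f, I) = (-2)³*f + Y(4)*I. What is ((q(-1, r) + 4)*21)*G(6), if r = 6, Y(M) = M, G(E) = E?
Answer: 4536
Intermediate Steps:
q(f, I) = -8*f + 4*I (q(f, I) = (-2)³*f + 4*I = -8*f + 4*I)
((q(-1, r) + 4)*21)*G(6) = (((-8*(-1) + 4*6) + 4)*21)*6 = (((8 + 24) + 4)*21)*6 = ((32 + 4)*21)*6 = (36*21)*6 = 756*6 = 4536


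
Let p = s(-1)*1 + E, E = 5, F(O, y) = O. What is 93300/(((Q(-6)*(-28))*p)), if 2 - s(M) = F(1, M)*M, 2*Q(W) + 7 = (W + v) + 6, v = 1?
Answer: 7775/56 ≈ 138.84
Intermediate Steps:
Q(W) = W/2 (Q(W) = -7/2 + ((W + 1) + 6)/2 = -7/2 + ((1 + W) + 6)/2 = -7/2 + (7 + W)/2 = -7/2 + (7/2 + W/2) = W/2)
s(M) = 2 - M
p = 8 (p = (2 - 1*(-1))*1 + 5 = (2 + 1)*1 + 5 = 3*1 + 5 = 3 + 5 = 8)
93300/(((Q(-6)*(-28))*p)) = 93300/(((((1/2)*(-6))*(-28))*8)) = 93300/((-3*(-28)*8)) = 93300/((84*8)) = 93300/672 = 93300*(1/672) = 7775/56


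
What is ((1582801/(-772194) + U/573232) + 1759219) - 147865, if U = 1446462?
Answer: 178315028366269907/110661577752 ≈ 1.6114e+6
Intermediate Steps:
((1582801/(-772194) + U/573232) + 1759219) - 147865 = ((1582801/(-772194) + 1446462/573232) + 1759219) - 147865 = ((1582801*(-1/772194) + 1446462*(1/573232)) + 1759219) - 147865 = ((-1582801/772194 + 723231/286616) + 1759219) - 147865 = (52409273699/110661577752 + 1759219) - 147865 = 194678002560569387/110661577752 - 147865 = 178315028366269907/110661577752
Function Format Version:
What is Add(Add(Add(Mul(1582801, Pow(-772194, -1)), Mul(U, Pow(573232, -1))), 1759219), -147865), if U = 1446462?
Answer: Rational(178315028366269907, 110661577752) ≈ 1.6114e+6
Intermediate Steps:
Add(Add(Add(Mul(1582801, Pow(-772194, -1)), Mul(U, Pow(573232, -1))), 1759219), -147865) = Add(Add(Add(Mul(1582801, Pow(-772194, -1)), Mul(1446462, Pow(573232, -1))), 1759219), -147865) = Add(Add(Add(Mul(1582801, Rational(-1, 772194)), Mul(1446462, Rational(1, 573232))), 1759219), -147865) = Add(Add(Add(Rational(-1582801, 772194), Rational(723231, 286616)), 1759219), -147865) = Add(Add(Rational(52409273699, 110661577752), 1759219), -147865) = Add(Rational(194678002560569387, 110661577752), -147865) = Rational(178315028366269907, 110661577752)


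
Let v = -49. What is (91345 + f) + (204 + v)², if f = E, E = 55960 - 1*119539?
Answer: 51791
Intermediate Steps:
E = -63579 (E = 55960 - 119539 = -63579)
f = -63579
(91345 + f) + (204 + v)² = (91345 - 63579) + (204 - 49)² = 27766 + 155² = 27766 + 24025 = 51791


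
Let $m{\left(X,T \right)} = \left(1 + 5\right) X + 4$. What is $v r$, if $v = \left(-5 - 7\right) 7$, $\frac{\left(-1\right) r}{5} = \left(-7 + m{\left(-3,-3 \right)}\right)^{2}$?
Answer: $185220$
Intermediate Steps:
$m{\left(X,T \right)} = 4 + 6 X$ ($m{\left(X,T \right)} = 6 X + 4 = 4 + 6 X$)
$r = -2205$ ($r = - 5 \left(-7 + \left(4 + 6 \left(-3\right)\right)\right)^{2} = - 5 \left(-7 + \left(4 - 18\right)\right)^{2} = - 5 \left(-7 - 14\right)^{2} = - 5 \left(-21\right)^{2} = \left(-5\right) 441 = -2205$)
$v = -84$ ($v = \left(-12\right) 7 = -84$)
$v r = \left(-84\right) \left(-2205\right) = 185220$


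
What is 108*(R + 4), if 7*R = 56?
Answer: 1296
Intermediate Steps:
R = 8 (R = (1/7)*56 = 8)
108*(R + 4) = 108*(8 + 4) = 108*12 = 1296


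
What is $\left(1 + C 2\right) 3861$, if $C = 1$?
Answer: $11583$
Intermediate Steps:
$\left(1 + C 2\right) 3861 = \left(1 + 1 \cdot 2\right) 3861 = \left(1 + 2\right) 3861 = 3 \cdot 3861 = 11583$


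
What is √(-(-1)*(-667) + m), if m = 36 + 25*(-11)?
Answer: I*√906 ≈ 30.1*I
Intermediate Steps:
m = -239 (m = 36 - 275 = -239)
√(-(-1)*(-667) + m) = √(-(-1)*(-667) - 239) = √(-1*667 - 239) = √(-667 - 239) = √(-906) = I*√906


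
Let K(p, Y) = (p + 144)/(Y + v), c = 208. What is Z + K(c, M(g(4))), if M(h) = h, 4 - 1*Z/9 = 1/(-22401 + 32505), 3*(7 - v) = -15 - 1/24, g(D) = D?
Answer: 225154077/3883304 ≈ 57.980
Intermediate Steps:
v = 865/72 (v = 7 - (-15 - 1/24)/3 = 7 - ⅓*(-361/24) = 7 + 361/72 = 865/72 ≈ 12.014)
Z = 121245/3368 (Z = 36 - 9/(-22401 + 32505) = 36 - 9/10104 = 36 - 9*1/10104 = 36 - 3/3368 = 121245/3368 ≈ 35.999)
K(p, Y) = (144 + p)/(865/72 + Y) (K(p, Y) = (p + 144)/(Y + 865/72) = (144 + p)/(865/72 + Y))
Z + K(c, M(g(4))) = 121245/3368 + 72*(144 + 208)/(865 + 72*4) = 121245/3368 + 72*352/(865 + 288) = 121245/3368 + 72*352/1153 = 121245/3368 + 72*(1/1153)*352 = 121245/3368 + 25344/1153 = 225154077/3883304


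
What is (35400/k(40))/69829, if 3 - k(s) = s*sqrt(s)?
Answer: -106200/4468427539 - 2832000*sqrt(10)/4468427539 ≈ -0.0020280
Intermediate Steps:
k(s) = 3 - s**(3/2) (k(s) = 3 - s*sqrt(s) = 3 - s**(3/2))
(35400/k(40))/69829 = (35400/(3 - 40**(3/2)))/69829 = (35400/(3 - 80*sqrt(10)))*(1/69829) = 35400/(69829*(3 - 80*sqrt(10)))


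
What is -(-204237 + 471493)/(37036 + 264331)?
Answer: -24296/27397 ≈ -0.88681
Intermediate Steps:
-(-204237 + 471493)/(37036 + 264331) = -267256/301367 = -1*24296/27397 = -24296/27397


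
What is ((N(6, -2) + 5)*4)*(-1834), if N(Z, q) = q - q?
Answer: -36680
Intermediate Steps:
N(Z, q) = 0
((N(6, -2) + 5)*4)*(-1834) = ((0 + 5)*4)*(-1834) = (5*4)*(-1834) = 20*(-1834) = -36680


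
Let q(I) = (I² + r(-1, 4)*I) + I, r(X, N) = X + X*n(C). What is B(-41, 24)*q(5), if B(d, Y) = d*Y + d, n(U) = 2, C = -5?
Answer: -15375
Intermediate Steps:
r(X, N) = 3*X (r(X, N) = X + X*2 = X + 2*X = 3*X)
q(I) = I² - 2*I (q(I) = (I² + (3*(-1))*I) + I = (I² - 3*I) + I = I² - 2*I)
B(d, Y) = d + Y*d (B(d, Y) = Y*d + d = d + Y*d)
B(-41, 24)*q(5) = (-41*(1 + 24))*(5*(-2 + 5)) = (-41*25)*(5*3) = -1025*15 = -15375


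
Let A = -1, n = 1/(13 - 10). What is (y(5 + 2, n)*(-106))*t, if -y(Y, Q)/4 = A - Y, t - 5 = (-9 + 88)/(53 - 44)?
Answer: -420608/9 ≈ -46734.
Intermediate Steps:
n = ⅓ (n = 1/3 = ⅓ ≈ 0.33333)
t = 124/9 (t = 5 + (-9 + 88)/(53 - 44) = 5 + 79/9 = 124/9 ≈ 13.778)
y(Y, Q) = 4 + 4*Y (y(Y, Q) = -4*(-1 - Y) = 4 + 4*Y)
(y(5 + 2, n)*(-106))*t = ((4 + 4*(5 + 2))*(-106))*(124/9) = ((4 + 4*7)*(-106))*(124/9) = ((4 + 28)*(-106))*(124/9) = (32*(-106))*(124/9) = -3392*124/9 = -420608/9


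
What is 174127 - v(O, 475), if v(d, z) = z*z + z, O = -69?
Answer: -51973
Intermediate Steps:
v(d, z) = z + z² (v(d, z) = z² + z = z + z²)
174127 - v(O, 475) = 174127 - 475*(1 + 475) = 174127 - 475*476 = 174127 - 1*226100 = 174127 - 226100 = -51973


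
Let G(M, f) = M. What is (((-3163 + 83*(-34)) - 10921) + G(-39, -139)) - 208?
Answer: -17153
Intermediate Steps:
(((-3163 + 83*(-34)) - 10921) + G(-39, -139)) - 208 = (((-3163 + 83*(-34)) - 10921) - 39) - 208 = (((-3163 - 2822) - 10921) - 39) - 208 = ((-5985 - 10921) - 39) - 208 = (-16906 - 39) - 208 = -16945 - 208 = -17153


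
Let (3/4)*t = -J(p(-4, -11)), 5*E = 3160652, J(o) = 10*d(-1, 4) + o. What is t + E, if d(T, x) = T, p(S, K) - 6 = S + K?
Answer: 9482336/15 ≈ 6.3216e+5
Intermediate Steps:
p(S, K) = 6 + K + S (p(S, K) = 6 + (S + K) = 6 + (K + S) = 6 + K + S)
J(o) = -10 + o (J(o) = 10*(-1) + o = -10 + o)
E = 3160652/5 (E = (1/5)*3160652 = 3160652/5 ≈ 6.3213e+5)
t = 76/3 (t = 4*(-(-10 + (6 - 11 - 4)))/3 = 4*(-(-10 - 9))/3 = 4*(-1*(-19))/3 = (4/3)*19 = 76/3 ≈ 25.333)
t + E = 76/3 + 3160652/5 = 9482336/15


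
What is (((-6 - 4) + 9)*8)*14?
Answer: -112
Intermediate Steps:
(((-6 - 4) + 9)*8)*14 = ((-10 + 9)*8)*14 = -1*8*14 = -8*14 = -112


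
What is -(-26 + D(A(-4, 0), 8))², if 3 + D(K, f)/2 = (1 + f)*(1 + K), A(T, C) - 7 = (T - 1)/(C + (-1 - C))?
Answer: -40804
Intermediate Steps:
A(T, C) = 8 - T (A(T, C) = 7 + (T - 1)/(C + (-1 - C)) = 7 + (-1 + T)/(-1) = 7 + (-1 + T)*(-1) = 7 + (1 - T) = 8 - T)
D(K, f) = -6 + 2*(1 + K)*(1 + f) (D(K, f) = -6 + 2*((1 + f)*(1 + K)) = -6 + 2*((1 + K)*(1 + f)) = -6 + 2*(1 + K)*(1 + f))
-(-26 + D(A(-4, 0), 8))² = -(-26 + (-4 + 2*(8 - 1*(-4)) + 2*8 + 2*(8 - 1*(-4))*8))² = -(-26 + (-4 + 2*(8 + 4) + 16 + 2*(8 + 4)*8))² = -(-26 + (-4 + 2*12 + 16 + 2*12*8))² = -(-26 + (-4 + 24 + 16 + 192))² = -(-26 + 228)² = -1*202² = -1*40804 = -40804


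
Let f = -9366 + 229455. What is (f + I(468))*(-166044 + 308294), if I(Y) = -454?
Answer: 31243078750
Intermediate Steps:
f = 220089
(f + I(468))*(-166044 + 308294) = (220089 - 454)*(-166044 + 308294) = 219635*142250 = 31243078750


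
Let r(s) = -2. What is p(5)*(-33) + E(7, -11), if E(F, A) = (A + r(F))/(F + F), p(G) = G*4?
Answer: -9253/14 ≈ -660.93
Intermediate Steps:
p(G) = 4*G
E(F, A) = (-2 + A)/(2*F) (E(F, A) = (A - 2)/(F + F) = (-2 + A)/((2*F)) = (-2 + A)*(1/(2*F)) = (-2 + A)/(2*F))
p(5)*(-33) + E(7, -11) = (4*5)*(-33) + (1/2)*(-2 - 11)/7 = 20*(-33) + (1/2)*(1/7)*(-13) = -660 - 13/14 = -9253/14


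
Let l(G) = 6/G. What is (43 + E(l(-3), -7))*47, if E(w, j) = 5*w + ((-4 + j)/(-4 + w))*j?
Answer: 5687/6 ≈ 947.83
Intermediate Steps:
E(w, j) = 5*w + j*(-4 + j)/(-4 + w) (E(w, j) = 5*w + ((-4 + j)/(-4 + w))*j = 5*w + j*(-4 + j)/(-4 + w))
(43 + E(l(-3), -7))*47 = (43 + ((-7)² - 120/(-3) - 4*(-7) + 5*(6/(-3))²)/(-4 + 6/(-3)))*47 = (43 + (49 - 120*(-1)/3 + 28 + 5*(6*(-⅓))²)/(-4 + 6*(-⅓)))*47 = (43 + (49 - 20*(-2) + 28 + 5*(-2)²)/(-4 - 2))*47 = (43 + (49 + 40 + 28 + 5*4)/(-6))*47 = (43 - (49 + 40 + 28 + 20)/6)*47 = (43 - ⅙*137)*47 = (43 - 137/6)*47 = (121/6)*47 = 5687/6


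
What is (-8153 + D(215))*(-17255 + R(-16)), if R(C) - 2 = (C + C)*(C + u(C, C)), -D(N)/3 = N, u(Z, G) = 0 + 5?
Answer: 148694998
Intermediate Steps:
u(Z, G) = 5
D(N) = -3*N
R(C) = 2 + 2*C*(5 + C) (R(C) = 2 + (C + C)*(C + 5) = 2 + (2*C)*(5 + C) = 2 + 2*C*(5 + C))
(-8153 + D(215))*(-17255 + R(-16)) = (-8153 - 3*215)*(-17255 + (2 + 2*(-16)² + 10*(-16))) = (-8153 - 645)*(-17255 + (2 + 2*256 - 160)) = -8798*(-17255 + (2 + 512 - 160)) = -8798*(-17255 + 354) = -8798*(-16901) = 148694998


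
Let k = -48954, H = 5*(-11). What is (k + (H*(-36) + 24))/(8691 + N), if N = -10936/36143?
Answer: -1696913850/314107877 ≈ -5.4023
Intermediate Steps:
H = -55
N = -10936/36143 (N = -10936*1/36143 = -10936/36143 ≈ -0.30258)
(k + (H*(-36) + 24))/(8691 + N) = (-48954 + (-55*(-36) + 24))/(8691 - 10936/36143) = (-48954 + (1980 + 24))/(314107877/36143) = (-48954 + 2004)*(36143/314107877) = -46950*36143/314107877 = -1696913850/314107877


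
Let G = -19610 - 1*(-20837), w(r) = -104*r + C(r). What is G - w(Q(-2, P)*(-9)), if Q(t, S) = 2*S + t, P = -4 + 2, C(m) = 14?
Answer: 6829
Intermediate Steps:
P = -2
Q(t, S) = t + 2*S
w(r) = 14 - 104*r (w(r) = -104*r + 14 = 14 - 104*r)
G = 1227 (G = -19610 + 20837 = 1227)
G - w(Q(-2, P)*(-9)) = 1227 - (14 - 104*(-2 + 2*(-2))*(-9)) = 1227 - (14 - 104*(-2 - 4)*(-9)) = 1227 - (14 - (-624)*(-9)) = 1227 - (14 - 104*54) = 1227 - (14 - 5616) = 1227 - 1*(-5602) = 1227 + 5602 = 6829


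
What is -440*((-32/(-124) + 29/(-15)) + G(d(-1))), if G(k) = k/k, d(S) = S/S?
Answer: 27632/93 ≈ 297.12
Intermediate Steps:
d(S) = 1
G(k) = 1
-440*((-32/(-124) + 29/(-15)) + G(d(-1))) = -440*((-32/(-124) + 29/(-15)) + 1) = -440*((-32*(-1/124) + 29*(-1/15)) + 1) = -440*((8/31 - 29/15) + 1) = -440*(-779/465 + 1) = -440*(-314/465) = 27632/93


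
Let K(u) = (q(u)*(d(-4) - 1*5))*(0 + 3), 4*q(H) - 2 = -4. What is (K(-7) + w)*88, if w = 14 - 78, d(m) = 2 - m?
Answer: -5764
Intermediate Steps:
q(H) = -½ (q(H) = ½ + (¼)*(-4) = ½ - 1 = -½)
w = -64
K(u) = -3/2 (K(u) = (-((2 - 1*(-4)) - 1*5)/2)*(0 + 3) = -((2 + 4) - 5)/2*3 = -(6 - 5)/2*3 = -½*1*3 = -½*3 = -3/2)
(K(-7) + w)*88 = (-3/2 - 64)*88 = -131/2*88 = -5764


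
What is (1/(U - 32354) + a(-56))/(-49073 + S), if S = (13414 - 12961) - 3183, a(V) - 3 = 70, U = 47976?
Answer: -1140407/809266466 ≈ -0.0014092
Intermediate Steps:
a(V) = 73 (a(V) = 3 + 70 = 73)
S = -2730 (S = 453 - 3183 = -2730)
(1/(U - 32354) + a(-56))/(-49073 + S) = (1/(47976 - 32354) + 73)/(-49073 - 2730) = (1/15622 + 73)/(-51803) = (1/15622 + 73)*(-1/51803) = (1140407/15622)*(-1/51803) = -1140407/809266466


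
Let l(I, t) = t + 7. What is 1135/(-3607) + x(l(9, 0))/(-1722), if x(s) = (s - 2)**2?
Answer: -2044645/6211254 ≈ -0.32918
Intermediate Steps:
l(I, t) = 7 + t
x(s) = (-2 + s)**2
1135/(-3607) + x(l(9, 0))/(-1722) = 1135/(-3607) + (-2 + (7 + 0))**2/(-1722) = 1135*(-1/3607) + (-2 + 7)**2*(-1/1722) = -1135/3607 + 5**2*(-1/1722) = -1135/3607 + 25*(-1/1722) = -1135/3607 - 25/1722 = -2044645/6211254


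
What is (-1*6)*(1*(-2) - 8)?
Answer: 60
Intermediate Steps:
(-1*6)*(1*(-2) - 8) = -6*(-2 - 8) = -6*(-10) = 60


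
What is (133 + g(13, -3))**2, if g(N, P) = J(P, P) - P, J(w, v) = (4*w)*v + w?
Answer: 28561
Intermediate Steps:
J(w, v) = w + 4*v*w (J(w, v) = 4*v*w + w = w + 4*v*w)
g(N, P) = -P + P*(1 + 4*P) (g(N, P) = P*(1 + 4*P) - P = -P + P*(1 + 4*P))
(133 + g(13, -3))**2 = (133 + 4*(-3)**2)**2 = (133 + 4*9)**2 = (133 + 36)**2 = 169**2 = 28561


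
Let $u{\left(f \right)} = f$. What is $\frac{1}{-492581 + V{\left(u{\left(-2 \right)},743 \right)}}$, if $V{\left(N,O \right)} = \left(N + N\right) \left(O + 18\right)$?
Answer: $- \frac{1}{495625} \approx -2.0177 \cdot 10^{-6}$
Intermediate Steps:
$V{\left(N,O \right)} = 2 N \left(18 + O\right)$
$\frac{1}{-492581 + V{\left(u{\left(-2 \right)},743 \right)}} = \frac{1}{-492581 + 2 \left(-2\right) \left(18 + 743\right)} = \frac{1}{-492581 + 2 \left(-2\right) 761} = \frac{1}{-492581 - 3044} = \frac{1}{-495625} = - \frac{1}{495625}$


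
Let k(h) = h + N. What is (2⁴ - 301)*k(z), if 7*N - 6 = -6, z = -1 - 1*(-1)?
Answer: 0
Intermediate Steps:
z = 0 (z = -1 + 1 = 0)
N = 0 (N = 6/7 + (⅐)*(-6) = 6/7 - 6/7 = 0)
k(h) = h (k(h) = h + 0 = h)
(2⁴ - 301)*k(z) = (2⁴ - 301)*0 = (16 - 301)*0 = -285*0 = 0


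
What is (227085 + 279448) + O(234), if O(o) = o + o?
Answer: 507001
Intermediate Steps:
O(o) = 2*o
(227085 + 279448) + O(234) = (227085 + 279448) + 2*234 = 506533 + 468 = 507001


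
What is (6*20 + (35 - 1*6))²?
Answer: 22201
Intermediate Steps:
(6*20 + (35 - 1*6))² = (120 + (35 - 6))² = (120 + 29)² = 149² = 22201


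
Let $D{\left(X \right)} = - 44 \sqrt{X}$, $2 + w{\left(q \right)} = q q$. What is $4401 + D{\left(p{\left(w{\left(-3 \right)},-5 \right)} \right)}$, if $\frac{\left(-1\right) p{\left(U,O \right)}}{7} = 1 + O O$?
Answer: $4401 - 44 i \sqrt{182} \approx 4401.0 - 593.59 i$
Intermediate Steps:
$w{\left(q \right)} = -2 + q^{2}$ ($w{\left(q \right)} = -2 + q q = -2 + q^{2}$)
$p{\left(U,O \right)} = -7 - 7 O^{2}$ ($p{\left(U,O \right)} = - 7 \left(1 + O O\right) = - 7 \left(1 + O^{2}\right) = -7 - 7 O^{2}$)
$4401 + D{\left(p{\left(w{\left(-3 \right)},-5 \right)} \right)} = 4401 - 44 \sqrt{-7 - 7 \left(-5\right)^{2}} = 4401 - 44 \sqrt{-7 - 175} = 4401 - 44 \sqrt{-182} = 4401 - 44 i \sqrt{182}$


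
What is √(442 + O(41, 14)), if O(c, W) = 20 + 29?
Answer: √491 ≈ 22.159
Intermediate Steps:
O(c, W) = 49
√(442 + O(41, 14)) = √(442 + 49) = √491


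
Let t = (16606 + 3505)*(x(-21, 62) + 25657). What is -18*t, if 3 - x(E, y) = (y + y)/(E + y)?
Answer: -380798728128/41 ≈ -9.2878e+9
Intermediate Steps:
x(E, y) = 3 - 2*y/(E + y) (x(E, y) = 3 - (y + y)/(E + y) = 3 - 2*y/(E + y))
t = 21155484896/41 (t = (16606 + 3505)*((62 + 3*(-21))/(-21 + 62) + 25657) = 20111*((62 - 63)/41 + 25657) = 20111*((1/41)*(-1) + 25657) = 20111*(-1/41 + 25657) = 20111*(1051936/41) = 21155484896/41 ≈ 5.1599e+8)
-18*t = -18*21155484896/41 = -380798728128/41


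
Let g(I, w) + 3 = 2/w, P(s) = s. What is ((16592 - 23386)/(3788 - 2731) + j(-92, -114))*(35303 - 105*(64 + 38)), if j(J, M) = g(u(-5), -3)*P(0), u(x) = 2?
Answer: -167084842/1057 ≈ -1.5807e+5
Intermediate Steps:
g(I, w) = -3 + 2/w
j(J, M) = 0 (j(J, M) = (-3 + 2/(-3))*0 = (-3 + 2*(-⅓))*0 = (-3 - ⅔)*0 = -11/3*0 = 0)
((16592 - 23386)/(3788 - 2731) + j(-92, -114))*(35303 - 105*(64 + 38)) = ((16592 - 23386)/(3788 - 2731) + 0)*(35303 - 105*(64 + 38)) = (-6794/1057 + 0)*(35303 - 105*102) = (-6794*1/1057 + 0)*(35303 - 10710) = (-6794/1057 + 0)*24593 = -6794/1057*24593 = -167084842/1057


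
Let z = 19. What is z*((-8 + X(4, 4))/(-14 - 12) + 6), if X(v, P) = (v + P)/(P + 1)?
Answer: 7714/65 ≈ 118.68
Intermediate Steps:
X(v, P) = (P + v)/(1 + P)
z*((-8 + X(4, 4))/(-14 - 12) + 6) = 19*((-8 + (4 + 4)/(1 + 4))/(-14 - 12) + 6) = 19*((-8 + 8/5)/(-26) + 6) = 19*((-8 + (⅕)*8)*(-1/26) + 6) = 19*((-8 + 8/5)*(-1/26) + 6) = 19*(-32/5*(-1/26) + 6) = 19*(16/65 + 6) = 19*(406/65) = 7714/65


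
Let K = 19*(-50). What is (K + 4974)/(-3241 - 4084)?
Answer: -4024/7325 ≈ -0.54935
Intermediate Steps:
K = -950
(K + 4974)/(-3241 - 4084) = (-950 + 4974)/(-3241 - 4084) = 4024/(-7325) = 4024*(-1/7325) = -4024/7325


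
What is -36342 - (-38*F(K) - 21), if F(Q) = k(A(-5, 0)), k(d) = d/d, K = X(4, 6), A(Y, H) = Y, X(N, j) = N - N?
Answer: -36283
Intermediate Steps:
X(N, j) = 0
K = 0
k(d) = 1
F(Q) = 1
-36342 - (-38*F(K) - 21) = -36342 - (-38*1 - 21) = -36342 - (-38 - 21) = -36342 - 1*(-59) = -36342 + 59 = -36283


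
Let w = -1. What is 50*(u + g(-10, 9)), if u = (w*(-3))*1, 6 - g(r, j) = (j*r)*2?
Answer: 9450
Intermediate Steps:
g(r, j) = 6 - 2*j*r (g(r, j) = 6 - j*r*2 = 6 - 2*j*r)
u = 3 (u = -1*(-3)*1 = 3*1 = 3)
50*(u + g(-10, 9)) = 50*(3 + (6 - 2*9*(-10))) = 50*(3 + (6 + 180)) = 50*(3 + 186) = 50*189 = 9450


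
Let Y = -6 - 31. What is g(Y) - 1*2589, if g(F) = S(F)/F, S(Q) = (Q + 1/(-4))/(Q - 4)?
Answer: -15710201/6068 ≈ -2589.0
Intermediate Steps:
Y = -37
S(Q) = (-¼ + Q)/(-4 + Q) (S(Q) = (Q - ¼)/(-4 + Q) = (-¼ + Q)/(-4 + Q))
g(F) = (-¼ + F)/(F*(-4 + F)) (g(F) = ((-¼ + F)/(-4 + F))/F = (-¼ + F)/(F*(-4 + F)))
g(Y) - 1*2589 = (-¼ - 37)/((-37)*(-4 - 37)) - 1*2589 = -1/37*(-149/4)/(-41) - 2589 = -1/37*(-1/41)*(-149/4) - 2589 = -149/6068 - 2589 = -15710201/6068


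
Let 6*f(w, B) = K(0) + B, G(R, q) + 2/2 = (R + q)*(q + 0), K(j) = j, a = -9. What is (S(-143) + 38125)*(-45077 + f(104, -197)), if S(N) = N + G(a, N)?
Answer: -16162943503/6 ≈ -2.6938e+9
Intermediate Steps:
G(R, q) = -1 + q*(R + q) (G(R, q) = -1 + (R + q)*(q + 0) = -1 + (R + q)*q = -1 + q*(R + q))
f(w, B) = B/6 (f(w, B) = (0 + B)/6 = B/6)
S(N) = -1 + N² - 8*N (S(N) = N + (-1 + N² - 9*N) = -1 + N² - 8*N)
(S(-143) + 38125)*(-45077 + f(104, -197)) = ((-1 + (-143)² - 8*(-143)) + 38125)*(-45077 + (⅙)*(-197)) = ((-1 + 20449 + 1144) + 38125)*(-45077 - 197/6) = (21592 + 38125)*(-270659/6) = 59717*(-270659/6) = -16162943503/6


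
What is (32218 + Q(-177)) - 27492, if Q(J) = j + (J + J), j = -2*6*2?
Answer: 4348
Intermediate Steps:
j = -24 (j = -12*2 = -24)
Q(J) = -24 + 2*J (Q(J) = -24 + (J + J) = -24 + 2*J)
(32218 + Q(-177)) - 27492 = (32218 + (-24 + 2*(-177))) - 27492 = (32218 + (-24 - 354)) - 27492 = (32218 - 378) - 27492 = 31840 - 27492 = 4348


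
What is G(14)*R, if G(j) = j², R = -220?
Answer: -43120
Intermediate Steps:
G(14)*R = 14²*(-220) = 196*(-220) = -43120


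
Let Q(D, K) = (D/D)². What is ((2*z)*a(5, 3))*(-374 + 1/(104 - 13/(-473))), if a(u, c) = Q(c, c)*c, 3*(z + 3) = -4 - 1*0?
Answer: 36804394/3785 ≈ 9723.8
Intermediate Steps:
z = -13/3 (z = -3 + (-4 - 1*0)/3 = -3 + (-4 + 0)/3 = -3 + (⅓)*(-4) = -3 - 4/3 = -13/3 ≈ -4.3333)
Q(D, K) = 1 (Q(D, K) = 1² = 1)
a(u, c) = c (a(u, c) = 1*c = c)
((2*z)*a(5, 3))*(-374 + 1/(104 - 13/(-473))) = ((2*(-13/3))*3)*(-374 + 1/(104 - 13/(-473))) = (-26/3*3)*(-374 + 1/(104 - 13*(-1/473))) = -26*(-374 + 1/(104 + 13/473)) = -26*(-374 + 1/(49205/473)) = -26*(-374 + 473/49205) = -26*(-18402197/49205) = 36804394/3785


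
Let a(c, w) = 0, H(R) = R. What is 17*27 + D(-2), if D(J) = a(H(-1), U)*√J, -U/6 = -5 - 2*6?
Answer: 459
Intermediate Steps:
U = 102 (U = -6*(-5 - 2*6) = -6*(-5 - 12) = -6*(-17) = 102)
D(J) = 0 (D(J) = 0*√J = 0)
17*27 + D(-2) = 17*27 + 0 = 459 + 0 = 459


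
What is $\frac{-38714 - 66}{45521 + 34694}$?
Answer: $- \frac{7756}{16043} \approx -0.48345$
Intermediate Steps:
$\frac{-38714 - 66}{45521 + 34694} = - \frac{38780}{80215} = \left(-38780\right) \frac{1}{80215} = - \frac{7756}{16043}$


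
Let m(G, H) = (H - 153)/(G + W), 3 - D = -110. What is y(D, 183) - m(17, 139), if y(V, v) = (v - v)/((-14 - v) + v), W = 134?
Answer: 14/151 ≈ 0.092715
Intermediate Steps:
D = 113 (D = 3 - 1*(-110) = 3 + 110 = 113)
m(G, H) = (-153 + H)/(134 + G) (m(G, H) = (H - 153)/(G + 134) = (-153 + H)/(134 + G))
y(V, v) = 0 (y(V, v) = 0/(-14) = -1/14*0 = 0)
y(D, 183) - m(17, 139) = 0 - (-153 + 139)/(134 + 17) = 0 - (-14)/151 = 0 - 1*(-14/151) = 0 + 14/151 = 14/151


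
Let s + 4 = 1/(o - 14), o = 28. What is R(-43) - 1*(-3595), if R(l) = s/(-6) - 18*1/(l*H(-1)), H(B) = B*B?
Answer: 12989017/3612 ≈ 3596.1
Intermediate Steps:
H(B) = B²
s = -55/14 (s = -4 + 1/(28 - 14) = -4 + 1/14 = -55/14 ≈ -3.9286)
R(l) = 55/84 - 18/l (R(l) = -55/14/(-6) - 18/l = -55/14*(-⅙) - 18/l = 55/84 - 18/l)
R(-43) - 1*(-3595) = (55/84 - 18/(-43)) - 1*(-3595) = (55/84 - 18*(-1/43)) + 3595 = (55/84 + 18/43) + 3595 = 3877/3612 + 3595 = 12989017/3612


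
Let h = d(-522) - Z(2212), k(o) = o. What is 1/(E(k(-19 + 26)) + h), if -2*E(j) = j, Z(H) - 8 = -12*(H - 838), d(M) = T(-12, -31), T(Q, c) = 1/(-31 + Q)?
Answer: 86/1416977 ≈ 6.0693e-5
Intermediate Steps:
d(M) = -1/43 (d(M) = 1/(-31 - 12) = 1/(-43) = -1/43)
Z(H) = 10064 - 12*H (Z(H) = 8 - 12*(H - 838) = 8 - 12*(-838 + H) = 8 + (10056 - 12*H) = 10064 - 12*H)
E(j) = -j/2
h = 708639/43 (h = -1/43 - (10064 - 12*2212) = -1/43 - (10064 - 26544) = -1/43 - 1*(-16480) = -1/43 + 16480 = 708639/43 ≈ 16480.)
1/(E(k(-19 + 26)) + h) = 1/(-(-19 + 26)/2 + 708639/43) = 1/(-1/2*7 + 708639/43) = 1/(-7/2 + 708639/43) = 1/(1416977/86) = 86/1416977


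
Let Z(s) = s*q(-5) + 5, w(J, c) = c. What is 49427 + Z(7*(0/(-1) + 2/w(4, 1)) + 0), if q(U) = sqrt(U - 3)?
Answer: 49432 + 28*I*sqrt(2) ≈ 49432.0 + 39.598*I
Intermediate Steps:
q(U) = sqrt(-3 + U)
Z(s) = 5 + 2*I*s*sqrt(2) (Z(s) = s*sqrt(-3 - 5) + 5 = s*sqrt(-8) + 5 = s*(2*I*sqrt(2)) + 5 = 2*I*s*sqrt(2) + 5 = 5 + 2*I*s*sqrt(2))
49427 + Z(7*(0/(-1) + 2/w(4, 1)) + 0) = 49427 + (5 + 2*I*(7*(0/(-1) + 2/1) + 0)*sqrt(2)) = 49427 + (5 + 2*I*(7*(0*(-1) + 2*1) + 0)*sqrt(2)) = 49427 + (5 + 2*I*(7*(0 + 2) + 0)*sqrt(2)) = 49427 + (5 + 2*I*(7*2 + 0)*sqrt(2)) = 49427 + (5 + 2*I*(14 + 0)*sqrt(2)) = 49427 + (5 + 2*I*14*sqrt(2)) = 49427 + (5 + 28*I*sqrt(2)) = 49432 + 28*I*sqrt(2)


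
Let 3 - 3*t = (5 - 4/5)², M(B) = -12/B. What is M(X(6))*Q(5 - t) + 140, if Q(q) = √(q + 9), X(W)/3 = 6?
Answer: 140 - 4*√118/15 ≈ 137.10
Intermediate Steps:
X(W) = 18 (X(W) = 3*6 = 18)
t = -122/25 (t = 1 - (5 - 4/5)²/3 = 1 - (5 - 4*⅕)²/3 = 1 - (5 - ⅘)²/3 = 1 - (21/5)²/3 = 1 - ⅓*441/25 = 1 - 147/25 = -122/25 ≈ -4.8800)
Q(q) = √(9 + q)
M(X(6))*Q(5 - t) + 140 = (-12/18)*√(9 + (5 - 1*(-122/25))) + 140 = (-12*1/18)*√(9 + (5 + 122/25)) + 140 = -2*√(9 + 247/25)/3 + 140 = -4*√118/15 + 140 = 140 - 4*√118/15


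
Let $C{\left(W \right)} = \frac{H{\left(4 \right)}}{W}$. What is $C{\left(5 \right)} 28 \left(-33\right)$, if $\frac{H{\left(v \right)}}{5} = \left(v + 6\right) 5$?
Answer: $-46200$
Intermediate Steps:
$H{\left(v \right)} = 150 + 25 v$ ($H{\left(v \right)} = 5 \left(v + 6\right) 5 = 5 \left(6 + v\right) 5 = 5 \left(30 + 5 v\right) = 150 + 25 v$)
$C{\left(W \right)} = \frac{250}{W}$ ($C{\left(W \right)} = \frac{150 + 25 \cdot 4}{W} = \frac{150 + 100}{W} = \frac{250}{W}$)
$C{\left(5 \right)} 28 \left(-33\right) = \frac{250}{5} \cdot 28 \left(-33\right) = 250 \cdot \frac{1}{5} \cdot 28 \left(-33\right) = 50 \cdot 28 \left(-33\right) = 1400 \left(-33\right) = -46200$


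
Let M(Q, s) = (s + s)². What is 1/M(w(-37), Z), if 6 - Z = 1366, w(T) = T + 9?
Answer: 1/7398400 ≈ 1.3516e-7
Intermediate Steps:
w(T) = 9 + T
Z = -1360 (Z = 6 - 1*1366 = 6 - 1366 = -1360)
M(Q, s) = 4*s² (M(Q, s) = (2*s)² = 4*s²)
1/M(w(-37), Z) = 1/(4*(-1360)²) = 1/(4*1849600) = 1/7398400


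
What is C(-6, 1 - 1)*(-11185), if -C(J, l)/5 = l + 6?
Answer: 335550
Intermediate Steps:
C(J, l) = -30 - 5*l (C(J, l) = -5*(l + 6) = -5*(6 + l) = -30 - 5*l)
C(-6, 1 - 1)*(-11185) = (-30 - 5*(1 - 1))*(-11185) = (-30 - 5*0)*(-11185) = (-30 + 0)*(-11185) = -30*(-11185) = 335550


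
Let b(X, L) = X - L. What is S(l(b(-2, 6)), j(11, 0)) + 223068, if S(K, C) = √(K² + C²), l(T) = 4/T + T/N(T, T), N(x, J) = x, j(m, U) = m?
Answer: 223068 + √485/2 ≈ 2.2308e+5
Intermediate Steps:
l(T) = 1 + 4/T (l(T) = 4/T + T/T = 4/T + 1 = 1 + 4/T)
S(K, C) = √(C² + K²)
S(l(b(-2, 6)), j(11, 0)) + 223068 = √(11² + ((4 + (-2 - 1*6))/(-2 - 1*6))²) + 223068 = √(121 + ((4 + (-2 - 6))/(-2 - 6))²) + 223068 = √(121 + ((4 - 8)/(-8))²) + 223068 = √(121 + (-⅛*(-4))²) + 223068 = √(121 + (½)²) + 223068 = √(121 + ¼) + 223068 = √(485/4) + 223068 = √485/2 + 223068 = 223068 + √485/2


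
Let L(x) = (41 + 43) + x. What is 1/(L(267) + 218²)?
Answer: 1/47875 ≈ 2.0888e-5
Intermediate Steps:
L(x) = 84 + x
1/(L(267) + 218²) = 1/((84 + 267) + 218²) = 1/(351 + 47524) = 1/47875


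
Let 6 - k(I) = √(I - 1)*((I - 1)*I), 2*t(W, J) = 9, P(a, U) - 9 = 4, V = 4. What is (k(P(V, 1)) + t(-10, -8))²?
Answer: 1168569/4 - 6552*√3 ≈ 2.8079e+5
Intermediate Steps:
P(a, U) = 13 (P(a, U) = 9 + 4 = 13)
t(W, J) = 9/2 (t(W, J) = (½)*9 = 9/2)
k(I) = 6 - I*(-1 + I)^(3/2) (k(I) = 6 - √(I - 1)*(I - 1)*I = 6 - √(-1 + I)*(-1 + I)*I = 6 - √(-1 + I)*I*(-1 + I) = 6 - I*(-1 + I)^(3/2))
(k(P(V, 1)) + t(-10, -8))² = ((6 - 1*13*(-1 + 13)^(3/2)) + 9/2)² = ((6 - 1*13*12^(3/2)) + 9/2)² = ((6 - 1*13*24*√3) + 9/2)² = ((6 - 312*√3) + 9/2)² = (21/2 - 312*√3)²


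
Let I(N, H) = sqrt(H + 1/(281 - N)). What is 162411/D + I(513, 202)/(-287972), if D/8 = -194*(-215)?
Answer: 3777/7760 - 3*sqrt(302006)/33404752 ≈ 0.48668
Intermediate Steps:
D = 333680 (D = 8*(-194*(-215)) = 8*41710 = 333680)
162411/D + I(513, 202)/(-287972) = 162411/333680 + sqrt((-1 + 202*(-281 + 513))/(-281 + 513))/(-287972) = 162411*(1/333680) + sqrt((-1 + 202*232)/232)*(-1/287972) = 3777/7760 + sqrt((-1 + 46864)/232)*(-1/287972) = 3777/7760 + sqrt((1/232)*46863)*(-1/287972) = 3777/7760 + sqrt(46863/232)*(-1/287972) = 3777/7760 + (3*sqrt(302006)/116)*(-1/287972) = 3777/7760 - 3*sqrt(302006)/33404752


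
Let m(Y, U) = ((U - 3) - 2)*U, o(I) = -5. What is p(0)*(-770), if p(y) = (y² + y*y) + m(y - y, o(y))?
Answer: -38500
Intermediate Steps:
m(Y, U) = U*(-5 + U) (m(Y, U) = ((-3 + U) - 2)*U = (-5 + U)*U = U*(-5 + U))
p(y) = 50 + 2*y² (p(y) = (y² + y*y) - 5*(-5 - 5) = (y² + y²) - 5*(-10) = 2*y² + 50 = 50 + 2*y²)
p(0)*(-770) = (50 + 2*0²)*(-770) = (50 + 2*0)*(-770) = (50 + 0)*(-770) = 50*(-770) = -38500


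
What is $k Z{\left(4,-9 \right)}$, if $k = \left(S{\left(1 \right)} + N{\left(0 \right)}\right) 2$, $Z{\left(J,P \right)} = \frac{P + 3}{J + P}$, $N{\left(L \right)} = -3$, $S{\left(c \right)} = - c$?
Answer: $- \frac{48}{5} \approx -9.6$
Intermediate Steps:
$Z{\left(J,P \right)} = \frac{3 + P}{J + P}$
$k = -8$ ($k = \left(\left(-1\right) 1 - 3\right) 2 = \left(-1 - 3\right) 2 = \left(-4\right) 2 = -8$)
$k Z{\left(4,-9 \right)} = - 8 \frac{3 - 9}{4 - 9} = - 8 \frac{1}{-5} \left(-6\right) = - 8 \left(\left(- \frac{1}{5}\right) \left(-6\right)\right) = \left(-8\right) \frac{6}{5} = - \frac{48}{5}$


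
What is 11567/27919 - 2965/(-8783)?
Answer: 184372796/245212577 ≈ 0.75189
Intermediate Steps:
11567/27919 - 2965/(-8783) = 11567*(1/27919) - 2965*(-1/8783) = 11567/27919 + 2965/8783 = 184372796/245212577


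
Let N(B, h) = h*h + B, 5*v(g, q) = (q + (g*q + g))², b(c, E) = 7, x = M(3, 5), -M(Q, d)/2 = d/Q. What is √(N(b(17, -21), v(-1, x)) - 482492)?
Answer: 6*I*√335059/5 ≈ 694.61*I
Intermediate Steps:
M(Q, d) = -2*d/Q
x = -10/3 (x = -2*5/3 = -2*5*⅓ = -10/3 ≈ -3.3333)
v(g, q) = (g + q + g*q)²/5 (v(g, q) = (q + (g*q + g))²/5 = (q + (g + g*q))²/5 = (g + q + g*q)²/5)
N(B, h) = B + h² (N(B, h) = h² + B = B + h²)
√(N(b(17, -21), v(-1, x)) - 482492) = √((7 + ((-1 - 10/3 - 1*(-10/3))²/5)²) - 482492) = √((7 + ((-1 - 10/3 + 10/3)²/5)²) - 482492) = √((7 + ((⅕)*(-1)²)²) - 482492) = √((7 + ((⅕)*1)²) - 482492) = √((7 + (⅕)²) - 482492) = √((7 + 1/25) - 482492) = √(176/25 - 482492) = √(-12062124/25) = 6*I*√335059/5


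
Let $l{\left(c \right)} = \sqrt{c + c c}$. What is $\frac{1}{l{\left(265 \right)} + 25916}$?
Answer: $\frac{682}{17672857} - \frac{\sqrt{70490}}{671568566} \approx 3.8195 \cdot 10^{-5}$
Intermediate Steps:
$l{\left(c \right)} = \sqrt{c + c^{2}}$
$\frac{1}{l{\left(265 \right)} + 25916} = \frac{1}{\sqrt{265 \left(1 + 265\right)} + 25916} = \frac{1}{\sqrt{265 \cdot 266} + 25916} = \frac{1}{\sqrt{70490} + 25916} = \frac{1}{25916 + \sqrt{70490}}$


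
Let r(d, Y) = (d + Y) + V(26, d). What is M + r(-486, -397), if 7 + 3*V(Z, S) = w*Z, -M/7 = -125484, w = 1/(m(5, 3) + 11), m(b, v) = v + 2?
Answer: 21060077/24 ≈ 8.7750e+5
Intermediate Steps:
m(b, v) = 2 + v
w = 1/16 (w = 1/((2 + 3) + 11) = 1/(5 + 11) = 1/16 ≈ 0.062500)
M = 878388 (M = -7*(-125484) = 878388)
V(Z, S) = -7/3 + Z/48 (V(Z, S) = -7/3 + (Z/16)/3 = -7/3 + Z/48)
r(d, Y) = -43/24 + Y + d (r(d, Y) = (d + Y) + (-7/3 + (1/48)*26) = (Y + d) + (-7/3 + 13/24) = (Y + d) - 43/24 = -43/24 + Y + d)
M + r(-486, -397) = 878388 + (-43/24 - 397 - 486) = 878388 - 21235/24 = 21060077/24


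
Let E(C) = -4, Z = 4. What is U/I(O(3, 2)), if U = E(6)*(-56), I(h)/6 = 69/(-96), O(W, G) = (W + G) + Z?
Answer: -3584/69 ≈ -51.942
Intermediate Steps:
O(W, G) = 4 + G + W (O(W, G) = (W + G) + 4 = (G + W) + 4 = 4 + G + W)
I(h) = -69/16 (I(h) = 6*(69/(-96)) = 6*(69*(-1/96)) = 6*(-23/32) = -69/16)
U = 224 (U = -4*(-56) = 224)
U/I(O(3, 2)) = 224/(-69/16) = 224*(-16/69) = -3584/69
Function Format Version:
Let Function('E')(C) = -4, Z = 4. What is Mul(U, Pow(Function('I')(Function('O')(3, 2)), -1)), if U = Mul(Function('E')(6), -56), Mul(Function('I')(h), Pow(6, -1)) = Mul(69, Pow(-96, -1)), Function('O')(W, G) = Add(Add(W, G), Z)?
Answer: Rational(-3584, 69) ≈ -51.942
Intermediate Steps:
Function('O')(W, G) = Add(4, G, W) (Function('O')(W, G) = Add(Add(W, G), 4) = Add(Add(G, W), 4) = Add(4, G, W))
Function('I')(h) = Rational(-69, 16) (Function('I')(h) = Mul(6, Mul(69, Pow(-96, -1))) = Mul(6, Mul(69, Rational(-1, 96))) = Mul(6, Rational(-23, 32)) = Rational(-69, 16))
U = 224 (U = Mul(-4, -56) = 224)
Mul(U, Pow(Function('I')(Function('O')(3, 2)), -1)) = Mul(224, Pow(Rational(-69, 16), -1)) = Mul(224, Rational(-16, 69)) = Rational(-3584, 69)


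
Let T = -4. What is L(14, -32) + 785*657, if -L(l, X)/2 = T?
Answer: 515753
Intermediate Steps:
L(l, X) = 8 (L(l, X) = -2*(-4) = 8)
L(14, -32) + 785*657 = 8 + 785*657 = 8 + 515745 = 515753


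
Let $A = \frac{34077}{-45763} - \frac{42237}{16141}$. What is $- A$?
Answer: $\frac{2482928688}{738660583} \approx 3.3614$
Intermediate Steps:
$A = - \frac{2482928688}{738660583}$ ($A = 34077 \left(- \frac{1}{45763}\right) - \frac{42237}{16141} = - \frac{34077}{45763} - \frac{42237}{16141} = - \frac{2482928688}{738660583} \approx -3.3614$)
$- A = \left(-1\right) \left(- \frac{2482928688}{738660583}\right) = \frac{2482928688}{738660583}$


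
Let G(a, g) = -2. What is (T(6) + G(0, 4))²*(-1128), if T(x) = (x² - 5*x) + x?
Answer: -112800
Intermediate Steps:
T(x) = x² - 4*x
(T(6) + G(0, 4))²*(-1128) = (6*(-4 + 6) - 2)²*(-1128) = (6*2 - 2)²*(-1128) = (12 - 2)²*(-1128) = 10²*(-1128) = 100*(-1128) = -112800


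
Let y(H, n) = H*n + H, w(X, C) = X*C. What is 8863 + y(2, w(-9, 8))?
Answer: 8721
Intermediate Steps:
w(X, C) = C*X
y(H, n) = H + H*n
8863 + y(2, w(-9, 8)) = 8863 + 2*(1 + 8*(-9)) = 8863 + 2*(1 - 72) = 8863 + 2*(-71) = 8863 - 142 = 8721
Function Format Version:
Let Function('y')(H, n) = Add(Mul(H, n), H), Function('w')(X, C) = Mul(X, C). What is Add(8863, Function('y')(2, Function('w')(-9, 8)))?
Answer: 8721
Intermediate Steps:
Function('w')(X, C) = Mul(C, X)
Function('y')(H, n) = Add(H, Mul(H, n))
Add(8863, Function('y')(2, Function('w')(-9, 8))) = Add(8863, Mul(2, Add(1, Mul(8, -9)))) = Add(8863, Mul(2, Add(1, -72))) = Add(8863, Mul(2, -71)) = Add(8863, -142) = 8721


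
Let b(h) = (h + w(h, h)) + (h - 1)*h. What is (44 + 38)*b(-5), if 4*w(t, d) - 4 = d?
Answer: 4059/2 ≈ 2029.5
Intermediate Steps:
w(t, d) = 1 + d/4
b(h) = 1 + 5*h/4 + h*(-1 + h) (b(h) = (h + (1 + h/4)) + (h - 1)*h = (1 + 5*h/4) + (-1 + h)*h = (1 + 5*h/4) + h*(-1 + h) = 1 + 5*h/4 + h*(-1 + h))
(44 + 38)*b(-5) = (44 + 38)*(1 + (-5)**2 + (1/4)*(-5)) = 82*(1 + 25 - 5/4) = 82*(99/4) = 4059/2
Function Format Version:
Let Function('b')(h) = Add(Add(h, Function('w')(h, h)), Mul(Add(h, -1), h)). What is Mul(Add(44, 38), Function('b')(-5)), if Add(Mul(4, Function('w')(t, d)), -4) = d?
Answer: Rational(4059, 2) ≈ 2029.5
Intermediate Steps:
Function('w')(t, d) = Add(1, Mul(Rational(1, 4), d))
Function('b')(h) = Add(1, Mul(Rational(5, 4), h), Mul(h, Add(-1, h))) (Function('b')(h) = Add(Add(h, Add(1, Mul(Rational(1, 4), h))), Mul(Add(h, -1), h)) = Add(Add(1, Mul(Rational(5, 4), h)), Mul(Add(-1, h), h)) = Add(Add(1, Mul(Rational(5, 4), h)), Mul(h, Add(-1, h))) = Add(1, Mul(Rational(5, 4), h), Mul(h, Add(-1, h))))
Mul(Add(44, 38), Function('b')(-5)) = Mul(Add(44, 38), Add(1, Pow(-5, 2), Mul(Rational(1, 4), -5))) = Mul(82, Add(1, 25, Rational(-5, 4))) = Mul(82, Rational(99, 4)) = Rational(4059, 2)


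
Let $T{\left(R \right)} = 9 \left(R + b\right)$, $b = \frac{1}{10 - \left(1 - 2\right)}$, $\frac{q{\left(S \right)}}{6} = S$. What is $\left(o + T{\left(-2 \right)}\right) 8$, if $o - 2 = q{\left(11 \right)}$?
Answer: $\frac{4472}{11} \approx 406.55$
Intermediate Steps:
$q{\left(S \right)} = 6 S$
$b = \frac{1}{11}$ ($b = \frac{1}{10 - -1} = \frac{1}{10 + \left(-1 + 2\right)} = \frac{1}{10 + 1} = \frac{1}{11} \approx 0.090909$)
$o = 68$ ($o = 2 + 6 \cdot 11 = 2 + 66 = 68$)
$T{\left(R \right)} = \frac{9}{11} + 9 R$ ($T{\left(R \right)} = 9 \left(R + \frac{1}{11}\right) = 9 \left(\frac{1}{11} + R\right) = \frac{9}{11} + 9 R$)
$\left(o + T{\left(-2 \right)}\right) 8 = \left(68 + \left(\frac{9}{11} + 9 \left(-2\right)\right)\right) 8 = \left(68 + \left(\frac{9}{11} - 18\right)\right) 8 = \left(68 - \frac{189}{11}\right) 8 = \frac{559}{11} \cdot 8 = \frac{4472}{11}$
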